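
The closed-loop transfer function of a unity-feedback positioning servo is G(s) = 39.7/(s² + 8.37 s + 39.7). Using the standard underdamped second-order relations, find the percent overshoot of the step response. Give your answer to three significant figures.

%OS ≈ 6.13%

Matching coefficients with s² + 2ζω_n s + ω_n² gives ω_n² = 39.7 ⇒ ω_n = 6.30 rad/s, and ζ = 8.37/(2ω_n) = 0.664.
Overshoot: exp(−π·0.664/√(1−0.664²)) = 0.0613, i.e. 6.13%.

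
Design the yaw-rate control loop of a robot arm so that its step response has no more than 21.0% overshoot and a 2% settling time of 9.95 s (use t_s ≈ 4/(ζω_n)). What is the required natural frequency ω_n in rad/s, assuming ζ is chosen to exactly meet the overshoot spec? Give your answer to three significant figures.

From %OS = 100·exp(−πζ/√(1−ζ²)), invert to get ζ = −ln(OS)/√(π² + ln²(OS)) with OS = 0.210.
−ln 0.210 = 1.561, so ζ = 1.561/√(π² + 2.436) = 0.445.
From t_s ≈ 4/(ζω_n): ω_n = 4/(ζ·t_s) = 4/(0.445·9.95) = 0.904 rad/s.

ω_n ≈ 0.904 rad/s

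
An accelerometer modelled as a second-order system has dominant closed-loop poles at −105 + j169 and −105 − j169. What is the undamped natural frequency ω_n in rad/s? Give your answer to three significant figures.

ω_n ≈ 199 rad/s

With σ = 105, ω_d = 169: ω_n = √(σ²+ω_d²) = 199 rad/s, ζ = σ/ω_n = 0.528.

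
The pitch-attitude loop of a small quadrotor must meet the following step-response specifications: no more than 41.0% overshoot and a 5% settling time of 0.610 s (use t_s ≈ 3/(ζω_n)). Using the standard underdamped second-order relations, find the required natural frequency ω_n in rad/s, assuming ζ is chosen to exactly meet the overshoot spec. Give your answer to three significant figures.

ζ = −ln(OS)/√(π² + (ln OS)²). With OS = 0.410, ln OS = −0.8916 and ζ = 0.8916/3.266 = 0.273.
Then ω_n = 3/(ζ t_s) = 3/(0.273 × 0.610) = 18.0 rad/s.

ω_n ≈ 18.0 rad/s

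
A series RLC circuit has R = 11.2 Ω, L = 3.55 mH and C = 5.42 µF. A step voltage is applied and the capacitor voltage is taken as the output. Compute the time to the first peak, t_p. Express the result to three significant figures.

t_p ≈ 0.000447 s

For a series RLC circuit (capacitor voltage as output), ω_n = 1/√(LC) = 1/√(3.55 mH · 5.42 µF) = 7210 rad/s.
ζ = (R/2)·√(C/L) = (11.2/2)·√(5.42 µF/3.55 mH) = 0.219.
The damped frequency ω_d = ω_n√(1−ζ²) = 7030 rad/s. t_p = π/ω_d = 0.000447 s.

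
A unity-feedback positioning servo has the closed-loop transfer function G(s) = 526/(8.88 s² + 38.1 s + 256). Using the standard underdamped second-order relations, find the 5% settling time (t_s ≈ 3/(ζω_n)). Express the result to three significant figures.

Dividing through by 8.88: denominator becomes s² + 4.291 s + 28.83.
So ω_n = √28.83 = 5.37 rad/s and ζ = 4.291/(2·5.37) = 0.400.
t_s ≈ 3/(ζω_n) = 1.40 s.

t_s ≈ 1.40 s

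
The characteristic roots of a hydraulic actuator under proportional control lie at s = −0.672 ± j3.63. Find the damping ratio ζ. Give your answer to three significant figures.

The poles are at −σ ± jω_d with σ = 0.672 and ω_d = 3.63, so ω_n = √(σ²+ω_d²) = 3.69 rad/s and ζ = σ/ω_n = 0.182.

ζ ≈ 0.182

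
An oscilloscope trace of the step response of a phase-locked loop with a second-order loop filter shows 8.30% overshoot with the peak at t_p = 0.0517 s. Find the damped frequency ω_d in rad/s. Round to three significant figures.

t_p = π/ω_d, so ω_d = π/0.0517 = 60.8 rad/s.

ω_d ≈ 60.8 rad/s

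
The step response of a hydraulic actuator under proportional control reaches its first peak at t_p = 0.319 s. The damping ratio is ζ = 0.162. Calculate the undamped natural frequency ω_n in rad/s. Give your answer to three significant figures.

ω_n ≈ 9.98 rad/s

Peak time t_p = π/ω_d, so ω_d = π/t_p = π/0.319 = 9.85 rad/s.
ω_n = ω_d/√(1−ζ²) = 9.85/√0.974 = 9.98 rad/s.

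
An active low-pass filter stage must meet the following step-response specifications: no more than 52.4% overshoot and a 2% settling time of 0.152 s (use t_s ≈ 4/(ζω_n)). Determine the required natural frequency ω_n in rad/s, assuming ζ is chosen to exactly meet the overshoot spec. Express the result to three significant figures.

ζ = −ln(OS)/√(π² + (ln OS)²). With OS = 0.524, ln OS = −0.6463 and ζ = 0.6463/3.207 = 0.201.
Then ω_n = 4/(ζ t_s) = 4/(0.201 × 0.152) = 131 rad/s.

ω_n ≈ 131 rad/s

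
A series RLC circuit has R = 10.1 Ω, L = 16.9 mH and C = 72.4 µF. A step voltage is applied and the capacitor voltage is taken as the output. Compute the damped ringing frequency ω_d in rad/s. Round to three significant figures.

For a series RLC circuit (capacitor voltage as output), ω_n = 1/√(LC) = 1/√(16.9 mH · 72.4 µF) = 904 rad/s.
ζ = (R/2)·√(C/L) = (10.1/2)·√(72.4 µF/16.9 mH) = 0.331.
ω_d = ω_n√(1−ζ²) = 853 rad/s.

ω_d ≈ 853 rad/s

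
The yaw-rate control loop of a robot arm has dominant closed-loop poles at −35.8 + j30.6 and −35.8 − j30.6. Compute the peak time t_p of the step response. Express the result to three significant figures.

t_p ≈ 0.103 s

t_p = π/ω_d with ω_d = 30.6 (the imaginary part), so t_p = 0.103 s.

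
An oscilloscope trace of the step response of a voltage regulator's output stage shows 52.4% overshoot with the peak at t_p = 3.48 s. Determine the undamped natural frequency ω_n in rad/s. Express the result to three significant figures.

ω_n ≈ 0.922 rad/s

From the overshoot, ζ = −ln(OS)/√(π²+ln²(OS)) = 0.201.
From t_p = π/ω_d, ω_d = π/3.48 = 0.903 rad/s, so ω_n = ω_d/√(1−ζ²) = 0.922 rad/s.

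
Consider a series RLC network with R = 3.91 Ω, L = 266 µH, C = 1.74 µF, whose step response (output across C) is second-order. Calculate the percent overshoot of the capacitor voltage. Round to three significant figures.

%OS ≈ 60.5%

For a series RLC circuit (capacitor voltage as output), ω_n = 1/√(LC) = 1/√(266 µH · 1.74 µF) = 46500 rad/s.
ζ = (R/2)·√(C/L) = (3.91/2)·√(1.74 µF/266 µH) = 0.158.
%OS = 100 e^{−πζ/√(1−ζ²)} with ζ = 0.158 gives 60.5%.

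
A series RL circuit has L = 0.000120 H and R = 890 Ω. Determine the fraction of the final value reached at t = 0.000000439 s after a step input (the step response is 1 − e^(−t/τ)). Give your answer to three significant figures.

y/y_∞ ≈ 0.961

τ = L/R = 0.000120/890 = 0.000000135 s.
y(t)/y_∞ = 1 − e^(−t/τ) = 1 − e^(−0.000000439/0.000000135) = 1 − e^(−3.26) = 0.961.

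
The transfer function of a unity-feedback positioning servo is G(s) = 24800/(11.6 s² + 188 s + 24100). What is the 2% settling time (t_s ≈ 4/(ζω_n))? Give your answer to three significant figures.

t_s ≈ 0.494 s

Dividing through by 11.6: denominator becomes s² + 16.21 s + 2078.
So ω_n = √2078 = 45.6 rad/s and ζ = 16.21/(2·45.6) = 0.178.
t_s ≈ 4/(ζω_n) = 0.494 s.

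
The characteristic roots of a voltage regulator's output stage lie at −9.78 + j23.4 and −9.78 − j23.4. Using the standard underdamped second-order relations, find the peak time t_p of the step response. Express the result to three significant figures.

t_p ≈ 0.134 s

t_p = π/ω_d with ω_d = 23.4 (the imaginary part), so t_p = 0.134 s.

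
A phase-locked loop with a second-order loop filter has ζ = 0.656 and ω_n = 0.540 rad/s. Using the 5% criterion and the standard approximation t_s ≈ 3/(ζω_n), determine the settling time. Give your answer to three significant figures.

t_s ≈ 8.47 s

t_s ≈ 3/(ζω_n) = 3/(0.656 × 0.540) = 8.47 s.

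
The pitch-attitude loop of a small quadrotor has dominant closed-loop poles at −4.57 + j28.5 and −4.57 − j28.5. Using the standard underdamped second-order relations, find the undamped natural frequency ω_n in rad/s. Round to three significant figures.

The poles are at −σ ± jω_d with σ = 4.57 and ω_d = 28.5, so ω_n = √(σ²+ω_d²) = 28.9 rad/s and ζ = σ/ω_n = 0.158.

ω_n ≈ 28.9 rad/s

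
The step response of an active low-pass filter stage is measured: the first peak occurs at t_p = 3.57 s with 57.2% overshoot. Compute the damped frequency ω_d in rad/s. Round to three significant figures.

ω_d ≈ 0.880 rad/s

t_p = π/ω_d, so ω_d = π/3.57 = 0.880 rad/s.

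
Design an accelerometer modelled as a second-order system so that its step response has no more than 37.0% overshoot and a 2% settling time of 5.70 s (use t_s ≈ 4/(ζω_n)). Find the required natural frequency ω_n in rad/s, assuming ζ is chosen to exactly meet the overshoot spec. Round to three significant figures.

Inverting the overshoot relation: ζ = |ln 0.370|/√(π² + ln²0.370) = 0.302.
Then ω_n = 4/(ζ t_s) = 4/(0.302 × 5.70) = 2.33 rad/s.

ω_n ≈ 2.33 rad/s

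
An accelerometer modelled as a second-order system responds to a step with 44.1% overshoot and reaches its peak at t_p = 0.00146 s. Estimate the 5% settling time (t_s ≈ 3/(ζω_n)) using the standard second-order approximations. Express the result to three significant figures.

The overshoot fixes ζ = −ln(OS)/√(π²+ln²(OS)) = 0.252.
From t_p = π/ω_d, ω_d = π/0.00146 = 2150 rad/s, so ω_n = ω_d/√(1−ζ²) = 2220 rad/s.
t_s ≈ 3/(ζω_n) = 3/(0.252·2220) = 0.00535 s.

t_s ≈ 0.00535 s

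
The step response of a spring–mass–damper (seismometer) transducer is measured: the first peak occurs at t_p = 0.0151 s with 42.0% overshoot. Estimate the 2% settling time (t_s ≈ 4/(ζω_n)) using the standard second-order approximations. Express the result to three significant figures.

t_s ≈ 0.0696 s

From the overshoot, ζ = −ln(OS)/√(π²+ln²(OS)) = 0.266.
t_p = π/ω_d ⇒ ω_d = 208 rad/s; then ω_n = ω_d/√(1−ζ²) = 216 rad/s.
t_s ≈ 4/(ζω_n) = 4/(0.266·216) = 0.0696 s.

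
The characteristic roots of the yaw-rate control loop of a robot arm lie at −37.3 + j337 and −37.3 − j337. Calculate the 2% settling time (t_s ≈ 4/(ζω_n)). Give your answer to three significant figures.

t_s ≈ 0.107 s

For poles at −σ ± jω_d, ζω_n = σ = 37.3, so t_s ≈ 4/σ = 0.107 s.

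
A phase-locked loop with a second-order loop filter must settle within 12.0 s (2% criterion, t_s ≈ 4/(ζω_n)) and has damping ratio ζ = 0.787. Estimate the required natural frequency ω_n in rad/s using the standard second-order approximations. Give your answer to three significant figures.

Rearranging t_s ≈ 4/(ζω_n) gives ω_n = 4/(ζ·t_s) = 4/(0.787 × 12.0) = 0.424 rad/s.

ω_n ≈ 0.424 rad/s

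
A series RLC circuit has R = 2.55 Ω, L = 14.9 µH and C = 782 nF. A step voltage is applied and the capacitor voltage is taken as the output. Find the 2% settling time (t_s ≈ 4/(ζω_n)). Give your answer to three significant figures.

t_s ≈ 0.0000467 s

For a series RLC circuit (capacitor voltage as output), ω_n = 1/√(LC) = 1/√(14.9 µH · 782 nF) = 293000 rad/s.
ζ = (R/2)·√(C/L) = (2.55/2)·√(782 nF/14.9 µH) = 0.292.
t_s ≈ 4/(ζω_n) = 0.0000467 s.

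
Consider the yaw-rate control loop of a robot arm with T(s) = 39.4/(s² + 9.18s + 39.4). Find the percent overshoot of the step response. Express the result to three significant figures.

%OS ≈ 3.45%

Matching coefficients with s² + 2ζω_n s + ω_n² gives ω_n² = 39.4 ⇒ ω_n = 6.28 rad/s, and ζ = 9.18/(2ω_n) = 0.731.
%OS = 100·exp(−πζ/√(1−ζ²)) = 3.45%.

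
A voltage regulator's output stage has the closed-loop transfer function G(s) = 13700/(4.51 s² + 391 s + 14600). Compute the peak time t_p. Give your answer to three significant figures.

Dividing through by 4.51: denominator becomes s² + 86.70 s + 3237.
So ω_n = √3237 = 56.9 rad/s and ζ = 86.70/(2·56.9) = 0.762.
ω_d = 56.9·√(1 − 0.762²) = 36.9 rad/s. t_p = π/ω_d = 0.0852 s.

t_p ≈ 0.0852 s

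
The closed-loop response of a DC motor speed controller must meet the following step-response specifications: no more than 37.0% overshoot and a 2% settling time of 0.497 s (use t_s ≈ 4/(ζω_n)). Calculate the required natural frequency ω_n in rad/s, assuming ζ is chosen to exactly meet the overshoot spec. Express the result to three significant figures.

ω_n ≈ 26.7 rad/s

From %OS = 100·exp(−πζ/√(1−ζ²)), invert to get ζ = −ln(OS)/√(π² + ln²(OS)) with OS = 0.370.
−ln 0.370 = 0.9943, so ζ = 0.9943/√(π² + 0.9885) = 0.302.
From t_s ≈ 4/(ζω_n): ω_n = 4/(ζ·t_s) = 4/(0.302·0.497) = 26.7 rad/s.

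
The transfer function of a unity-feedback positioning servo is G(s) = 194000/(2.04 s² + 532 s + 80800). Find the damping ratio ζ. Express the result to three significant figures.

ζ ≈ 0.655

Dividing through by 2.04: denominator becomes s² + 260.8 s + 39610.
So ω_n = √39610 = 199 rad/s and ζ = 260.8/(2·199) = 0.655.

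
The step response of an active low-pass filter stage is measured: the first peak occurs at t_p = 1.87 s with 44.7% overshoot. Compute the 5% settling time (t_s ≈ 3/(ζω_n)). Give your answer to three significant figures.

t_s ≈ 6.97 s

ζ from %OS: ζ = |ln 0.447|/√(π²+ln²0.447) = 0.248.
t_p = π/ω_d ⇒ ω_d = 1.68 rad/s; then ω_n = ω_d/√(1−ζ²) = 1.73 rad/s.
t_s ≈ 3/(ζω_n) = 3/(0.248·1.73) = 6.97 s.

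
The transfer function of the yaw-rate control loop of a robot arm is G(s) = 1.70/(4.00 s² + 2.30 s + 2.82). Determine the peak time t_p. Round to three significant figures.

t_p ≈ 3.98 s

Dividing through by 4.00: denominator becomes s² + 0.5750 s + 0.7050.
So ω_n = √0.7050 = 0.840 rad/s and ζ = 0.5750/(2·0.840) = 0.342.
ω_d = 0.840·√(1 − 0.342²) = 0.789 rad/s. t_p = π/ω_d = 3.98 s.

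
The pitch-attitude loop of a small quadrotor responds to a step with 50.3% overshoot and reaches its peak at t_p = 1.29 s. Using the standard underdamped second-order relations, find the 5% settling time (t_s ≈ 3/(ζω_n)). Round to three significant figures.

t_s ≈ 5.63 s

From the overshoot, ζ = −ln(OS)/√(π²+ln²(OS)) = 0.214.
From t_p = π/ω_d, ω_d = π/1.29 = 2.44 rad/s, so ω_n = ω_d/√(1−ζ²) = 2.49 rad/s.
t_s ≈ 3/(ζω_n) = 3/(0.214·2.49) = 5.63 s.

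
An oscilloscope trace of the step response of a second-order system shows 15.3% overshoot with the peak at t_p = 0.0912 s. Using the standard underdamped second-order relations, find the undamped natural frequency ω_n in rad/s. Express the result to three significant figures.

ω_n ≈ 40.1 rad/s

The overshoot fixes ζ = −ln(OS)/√(π²+ln²(OS)) = 0.513.
From t_p = π/ω_d, ω_d = π/0.0912 = 34.4 rad/s, so ω_n = ω_d/√(1−ζ²) = 40.1 rad/s.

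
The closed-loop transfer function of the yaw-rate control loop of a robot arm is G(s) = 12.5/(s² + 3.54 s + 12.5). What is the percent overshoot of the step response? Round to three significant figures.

Comparing the denominator to s² + 2ζω_n s + ω_n²: ω_n = √12.5 = 3.54 rad/s, and 2ζω_n = 3.54 so ζ = 3.54/(2·3.54) = 0.501.
%OS = 100·exp(−πζ/√(1−ζ²)) = 16.3%.

%OS ≈ 16.3%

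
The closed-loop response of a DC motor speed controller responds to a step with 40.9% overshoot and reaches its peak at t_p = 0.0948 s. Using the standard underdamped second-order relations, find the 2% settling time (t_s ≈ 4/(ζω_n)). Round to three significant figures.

ζ from %OS: ζ = |ln 0.409|/√(π²+ln²0.409) = 0.274.
t_p = π/ω_d ⇒ ω_d = 33.1 rad/s; then ω_n = ω_d/√(1−ζ²) = 34.5 rad/s.
t_s ≈ 4/(ζω_n) = 4/(0.274·34.5) = 0.424 s.

t_s ≈ 0.424 s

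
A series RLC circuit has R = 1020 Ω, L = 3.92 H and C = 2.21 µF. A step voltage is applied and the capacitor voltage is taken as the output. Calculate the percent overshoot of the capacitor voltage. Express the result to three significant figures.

%OS ≈ 27.2%

For a series RLC circuit (capacitor voltage as output), ω_n = 1/√(LC) = 1/√(3.92 H · 2.21 µF) = 340 rad/s.
ζ = (R/2)·√(C/L) = (1020/2)·√(2.21 µF/3.92 H) = 0.383.
Overshoot: exp(−π·0.383/√(1−0.383²)) = 0.272, i.e. 27.2%.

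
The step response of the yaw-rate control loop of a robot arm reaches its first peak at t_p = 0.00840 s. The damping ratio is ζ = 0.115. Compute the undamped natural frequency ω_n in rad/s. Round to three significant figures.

ω_n ≈ 376 rad/s

Peak time t_p = π/ω_d, so ω_d = π/t_p = π/0.00840 = 374 rad/s.
ω_n = ω_d/√(1−ζ²) = 374/√0.987 = 376 rad/s.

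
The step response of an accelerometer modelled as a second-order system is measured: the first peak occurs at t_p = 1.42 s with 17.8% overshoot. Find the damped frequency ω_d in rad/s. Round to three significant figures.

ω_d ≈ 2.21 rad/s

t_p = π/ω_d, so ω_d = π/1.42 = 2.21 rad/s.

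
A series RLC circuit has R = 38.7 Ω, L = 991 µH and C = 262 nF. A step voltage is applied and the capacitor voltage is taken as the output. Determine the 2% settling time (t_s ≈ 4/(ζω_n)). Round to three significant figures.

t_s ≈ 0.000205 s

For a series RLC circuit (capacitor voltage as output), ω_n = 1/√(LC) = 1/√(991 µH · 262 nF) = 62100 rad/s.
ζ = (R/2)·√(C/L) = (38.7/2)·√(262 nF/991 µH) = 0.315.
t_s ≈ 4/(ζω_n) = 0.000205 s.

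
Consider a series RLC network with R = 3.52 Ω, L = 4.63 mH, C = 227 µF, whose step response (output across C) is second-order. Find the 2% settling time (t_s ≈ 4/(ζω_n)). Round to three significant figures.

For a series RLC circuit (capacitor voltage as output), ω_n = 1/√(LC) = 1/√(4.63 mH · 227 µF) = 975 rad/s.
ζ = (R/2)·√(C/L) = (3.52/2)·√(227 µF/4.63 mH) = 0.390.
t_s ≈ 4/(ζω_n) = 0.0105 s.

t_s ≈ 0.0105 s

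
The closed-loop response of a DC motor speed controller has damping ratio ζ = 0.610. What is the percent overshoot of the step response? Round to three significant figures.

For an underdamped second-order system, %OS = 100·exp(−πζ/√(1−ζ²)).
πζ/√(1−ζ²) = π·0.610/√(1−0.372) = 2.418, so %OS = 100·e^(−2.418) = 8.91%.

%OS ≈ 8.91%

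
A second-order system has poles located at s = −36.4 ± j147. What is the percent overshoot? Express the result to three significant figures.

%OS ≈ 45.9%

|pole| = ω_n = √(36.4² + 147²) = 151 rad/s; ζ = cos θ = σ/ω_n = 0.240.
%OS = 100 e^{−πζ/√(1−ζ²)} with ζ = 0.240 gives 45.9%.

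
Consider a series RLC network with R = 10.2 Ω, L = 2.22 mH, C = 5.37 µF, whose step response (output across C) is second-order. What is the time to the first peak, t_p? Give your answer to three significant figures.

t_p ≈ 0.000354 s

For a series RLC circuit (capacitor voltage as output), ω_n = 1/√(LC) = 1/√(2.22 mH · 5.37 µF) = 9160 rad/s.
ζ = (R/2)·√(C/L) = (10.2/2)·√(5.37 µF/2.22 mH) = 0.251.
The damped frequency ω_d = ω_n√(1−ζ²) = 8870 rad/s. t_p = π/ω_d = 0.000354 s.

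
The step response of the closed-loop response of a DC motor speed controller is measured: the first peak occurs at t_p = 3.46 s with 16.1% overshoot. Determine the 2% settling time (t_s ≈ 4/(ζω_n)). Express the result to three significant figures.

t_s ≈ 7.58 s

The overshoot fixes ζ = −ln(OS)/√(π²+ln²(OS)) = 0.503.
From t_p = π/ω_d, ω_d = π/3.46 = 0.908 rad/s, so ω_n = ω_d/√(1−ζ²) = 1.05 rad/s.
t_s ≈ 4/(ζω_n) = 4/(0.503·1.05) = 7.58 s.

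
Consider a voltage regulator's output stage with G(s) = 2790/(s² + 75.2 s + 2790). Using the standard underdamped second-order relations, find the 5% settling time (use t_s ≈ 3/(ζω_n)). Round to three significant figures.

Comparing the denominator to s² + 2ζω_n s + ω_n²: ω_n = √2790 = 52.8 rad/s, and 2ζω_n = 75.2 so ζ = 75.2/(2·52.8) = 0.712.
t_s ≈ 3/(ζω_n) = 3/(0.712·52.8) = 0.0798 s.

t_s ≈ 0.0798 s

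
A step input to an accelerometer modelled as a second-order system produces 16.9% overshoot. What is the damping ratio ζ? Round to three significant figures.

Inverting the overshoot relation: ζ = |ln 0.169|/√(π² + ln²0.169) = 0.493.

ζ ≈ 0.493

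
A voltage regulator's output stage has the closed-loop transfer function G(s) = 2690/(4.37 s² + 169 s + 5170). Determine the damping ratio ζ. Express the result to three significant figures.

ζ ≈ 0.562

Dividing through by 4.37: denominator becomes s² + 38.67 s + 1183.
So ω_n = √1183 = 34.4 rad/s and ζ = 38.67/(2·34.4) = 0.562.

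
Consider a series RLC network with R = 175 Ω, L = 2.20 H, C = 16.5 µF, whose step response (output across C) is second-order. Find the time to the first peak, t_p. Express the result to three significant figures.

t_p ≈ 0.0195 s

For a series RLC circuit (capacitor voltage as output), ω_n = 1/√(LC) = 1/√(2.20 H · 16.5 µF) = 166 rad/s.
ζ = (R/2)·√(C/L) = (175/2)·√(16.5 µF/2.20 H) = 0.240.
ω_d = 166·√(1 − 0.240²) = 161 rad/s. t_p = π/ω_d = 0.0195 s.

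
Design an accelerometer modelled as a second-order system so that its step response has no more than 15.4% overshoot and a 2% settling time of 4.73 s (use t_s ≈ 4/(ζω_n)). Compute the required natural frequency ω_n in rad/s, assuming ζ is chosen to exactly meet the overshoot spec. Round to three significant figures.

ω_n ≈ 1.65 rad/s

Inverting the overshoot relation: ζ = |ln 0.154|/√(π² + ln²0.154) = 0.512.
From t_s ≈ 4/(ζω_n): ω_n = 4/(ζ·t_s) = 4/(0.512·4.73) = 1.65 rad/s.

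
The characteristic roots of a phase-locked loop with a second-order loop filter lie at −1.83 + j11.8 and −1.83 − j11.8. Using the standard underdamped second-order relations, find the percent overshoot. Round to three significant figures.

%OS ≈ 61.4%

The poles are at −σ ± jω_d with σ = 1.83 and ω_d = 11.8, so ω_n = √(σ²+ω_d²) = 11.9 rad/s and ζ = σ/ω_n = 0.153.
%OS = 100·exp(−πζ/√(1−ζ²)) = 61.4%.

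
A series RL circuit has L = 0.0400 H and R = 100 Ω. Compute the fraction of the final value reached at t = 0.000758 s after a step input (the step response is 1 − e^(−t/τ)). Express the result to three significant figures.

τ = L/R = 0.0400/100 = 0.000400 s.
y(t)/y_∞ = 1 − e^(−t/τ) = 1 − e^(−0.000758/0.000400) = 1 − e^(−1.89) = 0.850.

y/y_∞ ≈ 0.850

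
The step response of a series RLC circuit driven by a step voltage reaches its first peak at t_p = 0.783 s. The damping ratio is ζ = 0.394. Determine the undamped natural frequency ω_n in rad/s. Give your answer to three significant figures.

ω_n ≈ 4.37 rad/s

Peak time t_p = π/ω_d, so ω_d = π/t_p = π/0.783 = 4.01 rad/s.
ω_n = ω_d/√(1−ζ²) = 4.01/√0.845 = 4.37 rad/s.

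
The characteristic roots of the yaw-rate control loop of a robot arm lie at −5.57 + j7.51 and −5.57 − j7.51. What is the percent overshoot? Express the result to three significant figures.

%OS ≈ 9.73%

The poles are at −σ ± jω_d with σ = 5.57 and ω_d = 7.51, so ω_n = √(σ²+ω_d²) = 9.35 rad/s and ζ = σ/ω_n = 0.596.
%OS = 100·exp(−πζ/√(1−ζ²)) = 9.73%.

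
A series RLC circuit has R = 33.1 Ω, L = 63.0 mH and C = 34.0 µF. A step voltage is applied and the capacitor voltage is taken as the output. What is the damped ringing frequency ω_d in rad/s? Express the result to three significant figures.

ω_d ≈ 631 rad/s

For a series RLC circuit (capacitor voltage as output), ω_n = 1/√(LC) = 1/√(63.0 mH · 34.0 µF) = 683 rad/s.
ζ = (R/2)·√(C/L) = (33.1/2)·√(34.0 µF/63.0 mH) = 0.384.
ω_d = 683·√(1 − 0.384²) = 631 rad/s.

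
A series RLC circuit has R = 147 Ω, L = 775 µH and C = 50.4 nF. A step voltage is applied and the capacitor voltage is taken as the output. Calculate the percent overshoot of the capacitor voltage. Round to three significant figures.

For a series RLC circuit (capacitor voltage as output), ω_n = 1/√(LC) = 1/√(775 µH · 50.4 nF) = 160000 rad/s.
ζ = (R/2)·√(C/L) = (147/2)·√(50.4 nF/775 µH) = 0.593.
%OS = 100 e^{−πζ/√(1−ζ²)} with ζ = 0.593 gives 9.91%.

%OS ≈ 9.91%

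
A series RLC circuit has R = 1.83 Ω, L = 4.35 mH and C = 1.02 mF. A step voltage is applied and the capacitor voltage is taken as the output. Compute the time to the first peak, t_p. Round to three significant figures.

For a series RLC circuit (capacitor voltage as output), ω_n = 1/√(LC) = 1/√(4.35 mH · 1.02 mF) = 475 rad/s.
ζ = (R/2)·√(C/L) = (1.83/2)·√(1.02 mF/4.35 mH) = 0.443.
The damped frequency ω_d = ω_n√(1−ζ²) = 426 rad/s. t_p = π/ω_d = 0.00738 s.

t_p ≈ 0.00738 s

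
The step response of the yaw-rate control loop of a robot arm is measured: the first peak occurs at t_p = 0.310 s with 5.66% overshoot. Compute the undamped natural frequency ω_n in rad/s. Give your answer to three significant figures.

From the overshoot, ζ = −ln(OS)/√(π²+ln²(OS)) = 0.675.
From t_p = π/ω_d, ω_d = π/0.310 = 10.1 rad/s, so ω_n = ω_d/√(1−ζ²) = 13.7 rad/s.

ω_n ≈ 13.7 rad/s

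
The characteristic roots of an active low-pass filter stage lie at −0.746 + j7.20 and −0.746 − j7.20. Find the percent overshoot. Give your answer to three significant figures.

%OS ≈ 72.2%

The poles are at −σ ± jω_d with σ = 0.746 and ω_d = 7.20, so ω_n = √(σ²+ω_d²) = 7.24 rad/s and ζ = σ/ω_n = 0.103.
%OS = 100·exp(−πζ/√(1−ζ²)) = 72.2%.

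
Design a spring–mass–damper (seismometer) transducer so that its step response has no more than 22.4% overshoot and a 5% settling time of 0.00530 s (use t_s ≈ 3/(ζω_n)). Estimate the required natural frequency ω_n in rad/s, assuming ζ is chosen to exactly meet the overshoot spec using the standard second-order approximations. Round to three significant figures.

ζ = −ln(OS)/√(π² + (ln OS)²). With OS = 0.224, ln OS = −1.496 and ζ = 1.496/3.480 = 0.430.
From t_s ≈ 3/(ζω_n): ω_n = 3/(ζ·t_s) = 3/(0.430·0.00530) = 1320 rad/s.

ω_n ≈ 1320 rad/s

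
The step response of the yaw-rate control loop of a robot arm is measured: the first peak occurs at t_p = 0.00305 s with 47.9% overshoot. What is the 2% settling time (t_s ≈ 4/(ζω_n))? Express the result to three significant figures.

t_s ≈ 0.0166 s

ζ from %OS: ζ = |ln 0.479|/√(π²+ln²0.479) = 0.228.
t_p = π/ω_d ⇒ ω_d = 1030 rad/s; then ω_n = ω_d/√(1−ζ²) = 1060 rad/s.
t_s ≈ 4/(ζω_n) = 4/(0.228·1060) = 0.0166 s.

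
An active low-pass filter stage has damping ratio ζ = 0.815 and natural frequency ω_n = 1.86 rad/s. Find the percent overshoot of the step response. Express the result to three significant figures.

For an underdamped second-order system, %OS = 100·exp(−πζ/√(1−ζ²)).
πζ/√(1−ζ²) = π·0.815/√(1−0.664) = 4.419, so %OS = 100·e^(−4.419) = 1.21%.

%OS ≈ 1.21%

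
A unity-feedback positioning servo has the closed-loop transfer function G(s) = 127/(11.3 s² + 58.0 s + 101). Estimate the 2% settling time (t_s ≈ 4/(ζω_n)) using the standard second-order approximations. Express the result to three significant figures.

Dividing through by 11.3: denominator becomes s² + 5.133 s + 8.938.
So ω_n = √8.938 = 2.99 rad/s and ζ = 5.133/(2·2.99) = 0.858.
t_s ≈ 4/(ζω_n) = 1.56 s.

t_s ≈ 1.56 s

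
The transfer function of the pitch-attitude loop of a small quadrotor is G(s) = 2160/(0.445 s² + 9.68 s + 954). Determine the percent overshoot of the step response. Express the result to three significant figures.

%OS ≈ 46.8%

Dividing through by 0.445: denominator becomes s² + 21.75 s + 2144.
So ω_n = √2144 = 46.3 rad/s and ζ = 21.75/(2·46.3) = 0.235.
%OS = 100·exp(−πζ/√(1−ζ²)) = 46.8%.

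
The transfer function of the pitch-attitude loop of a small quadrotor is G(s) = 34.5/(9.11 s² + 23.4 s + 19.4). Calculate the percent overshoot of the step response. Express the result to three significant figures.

Dividing through by 9.11: denominator becomes s² + 2.569 s + 2.130.
So ω_n = √2.130 = 1.46 rad/s and ζ = 2.569/(2·1.46) = 0.880.
Overshoot: exp(−π·0.880/√(1−0.880²)) = 0.00296, i.e. 0.296%.

%OS ≈ 0.296%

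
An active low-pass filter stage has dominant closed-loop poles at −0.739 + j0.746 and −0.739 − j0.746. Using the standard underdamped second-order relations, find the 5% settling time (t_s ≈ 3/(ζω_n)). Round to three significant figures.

t_s ≈ 4.06 s

For poles at −σ ± jω_d, ζω_n = σ = 0.739, so t_s ≈ 3/σ = 4.06 s.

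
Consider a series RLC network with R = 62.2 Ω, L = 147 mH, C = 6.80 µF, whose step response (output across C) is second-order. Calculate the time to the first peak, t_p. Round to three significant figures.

For a series RLC circuit (capacitor voltage as output), ω_n = 1/√(LC) = 1/√(147 mH · 6.80 µF) = 1000 rad/s.
ζ = (R/2)·√(C/L) = (62.2/2)·√(6.80 µF/147 mH) = 0.212.
ω_d = ω_n√(1−ζ²) = 978 rad/s. t_p = π/ω_d = 0.00321 s.

t_p ≈ 0.00321 s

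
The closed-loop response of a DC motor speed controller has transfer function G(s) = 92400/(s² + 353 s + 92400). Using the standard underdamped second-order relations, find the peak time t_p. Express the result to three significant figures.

t_p ≈ 0.0127 s

Matching coefficients with s² + 2ζω_n s + ω_n² gives ω_n² = 92400 ⇒ ω_n = 304 rad/s, and ζ = 353/(2ω_n) = 0.581.
ω_d = 304·√(1 − 0.581²) = 247 rad/s. Then t_p = π/ω_d = 0.0127 s.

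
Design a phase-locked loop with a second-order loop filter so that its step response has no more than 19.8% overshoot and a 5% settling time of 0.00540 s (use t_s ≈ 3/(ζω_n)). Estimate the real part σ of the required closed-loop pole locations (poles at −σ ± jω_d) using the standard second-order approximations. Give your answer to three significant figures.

The settling-time spec alone fixes σ = ζω_n = 3/t_s = 3/0.00540 = 556.
(Overshoot then fixes ζ = 0.458 and hence ω_d = σ·√(1−ζ²)/ζ = 1080 rad/s.)

σ ≈ 556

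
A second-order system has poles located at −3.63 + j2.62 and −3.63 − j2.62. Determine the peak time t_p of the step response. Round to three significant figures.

t_p = π/ω_d with ω_d = 2.62 (the imaginary part), so t_p = 1.20 s.

t_p ≈ 1.20 s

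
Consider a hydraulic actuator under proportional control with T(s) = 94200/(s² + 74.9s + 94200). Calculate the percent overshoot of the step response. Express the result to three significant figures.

%OS ≈ 68.0%

ω_n = √94200 = 307 rad/s; ζ = 74.9/(2·307) = 0.122.
%OS = 100 e^{−πζ/√(1−ζ²)} with ζ = 0.122 gives 68.0%.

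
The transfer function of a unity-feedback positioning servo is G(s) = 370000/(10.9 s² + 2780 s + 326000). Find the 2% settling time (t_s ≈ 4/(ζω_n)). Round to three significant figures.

Dividing through by 10.9: denominator becomes s² + 255.0 s + 29910.
So ω_n = √29910 = 173 rad/s and ζ = 255.0/(2·173) = 0.737.
t_s ≈ 4/(ζω_n) = 0.0314 s.

t_s ≈ 0.0314 s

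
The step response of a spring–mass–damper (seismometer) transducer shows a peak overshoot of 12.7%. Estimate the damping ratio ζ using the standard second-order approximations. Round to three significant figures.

From %OS = 100·exp(−πζ/√(1−ζ²)), invert to get ζ = −ln(OS)/√(π² + ln²(OS)) with OS = 0.127.
−ln 0.127 = 2.064, so ζ = 2.064/√(π² + 4.258) = 0.549.

ζ ≈ 0.549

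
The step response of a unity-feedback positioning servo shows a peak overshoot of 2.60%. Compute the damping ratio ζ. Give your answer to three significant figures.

ζ = −ln(OS)/√(π² + (ln OS)²). With OS = 0.0260, ln OS = −3.650 and ζ = 3.650/4.816 = 0.758.

ζ ≈ 0.758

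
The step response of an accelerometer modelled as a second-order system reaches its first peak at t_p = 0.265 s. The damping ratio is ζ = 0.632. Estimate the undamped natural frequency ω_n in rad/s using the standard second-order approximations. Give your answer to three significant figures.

ω_n ≈ 15.3 rad/s

Peak time t_p = π/ω_d, so ω_d = π/t_p = π/0.265 = 11.9 rad/s.
ω_n = ω_d/√(1−ζ²) = 11.9/√0.601 = 15.3 rad/s.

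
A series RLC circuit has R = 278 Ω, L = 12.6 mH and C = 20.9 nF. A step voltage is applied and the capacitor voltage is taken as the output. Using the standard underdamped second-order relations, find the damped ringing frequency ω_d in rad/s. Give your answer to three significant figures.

For a series RLC circuit (capacitor voltage as output), ω_n = 1/√(LC) = 1/√(12.6 mH · 20.9 nF) = 61600 rad/s.
ζ = (R/2)·√(C/L) = (278/2)·√(20.9 nF/12.6 mH) = 0.179.
The damped frequency ω_d = ω_n√(1−ζ²) = 60600 rad/s.

ω_d ≈ 60600 rad/s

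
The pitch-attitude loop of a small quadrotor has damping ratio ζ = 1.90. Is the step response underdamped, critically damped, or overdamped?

Since ζ = 1.90 > 1, the system is overdamped.

overdamped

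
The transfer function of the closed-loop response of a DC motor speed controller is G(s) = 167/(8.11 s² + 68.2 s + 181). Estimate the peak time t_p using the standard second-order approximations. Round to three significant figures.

Dividing through by 8.11: denominator becomes s² + 8.409 s + 22.32.
So ω_n = √22.32 = 4.72 rad/s and ζ = 8.409/(2·4.72) = 0.890.
ω_d = 4.72·√(1 − 0.890²) = 2.15 rad/s. t_p = π/ω_d = 1.46 s.

t_p ≈ 1.46 s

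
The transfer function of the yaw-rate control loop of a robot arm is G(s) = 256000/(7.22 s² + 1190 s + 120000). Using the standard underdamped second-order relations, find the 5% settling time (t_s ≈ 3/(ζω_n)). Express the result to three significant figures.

Dividing through by 7.22: denominator becomes s² + 164.8 s + 16620.
So ω_n = √16620 = 129 rad/s and ζ = 164.8/(2·129) = 0.639.
t_s ≈ 3/(ζω_n) = 0.0364 s.

t_s ≈ 0.0364 s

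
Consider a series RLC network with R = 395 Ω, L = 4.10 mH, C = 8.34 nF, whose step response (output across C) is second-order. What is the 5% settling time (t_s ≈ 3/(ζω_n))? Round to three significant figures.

For a series RLC circuit (capacitor voltage as output), ω_n = 1/√(LC) = 1/√(4.10 mH · 8.34 nF) = 171000 rad/s.
ζ = (R/2)·√(C/L) = (395/2)·√(8.34 nF/4.10 mH) = 0.282.
t_s ≈ 3/(ζω_n) = 0.0000623 s.

t_s ≈ 0.0000623 s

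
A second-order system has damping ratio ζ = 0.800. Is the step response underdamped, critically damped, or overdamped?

Since ζ = 0.800 < 1, the system is underdamped.

underdamped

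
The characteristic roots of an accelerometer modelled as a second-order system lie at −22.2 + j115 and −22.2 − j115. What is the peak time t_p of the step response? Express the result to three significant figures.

t_p ≈ 0.0273 s

t_p = π/ω_d with ω_d = 115 (the imaginary part), so t_p = 0.0273 s.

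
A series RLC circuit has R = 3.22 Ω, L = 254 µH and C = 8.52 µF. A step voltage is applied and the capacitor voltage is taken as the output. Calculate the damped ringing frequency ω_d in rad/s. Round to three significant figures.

For a series RLC circuit (capacitor voltage as output), ω_n = 1/√(LC) = 1/√(254 µH · 8.52 µF) = 21500 rad/s.
ζ = (R/2)·√(C/L) = (3.22/2)·√(8.52 µF/254 µH) = 0.295.
ω_d = 21500·√(1 − 0.295²) = 20500 rad/s.

ω_d ≈ 20500 rad/s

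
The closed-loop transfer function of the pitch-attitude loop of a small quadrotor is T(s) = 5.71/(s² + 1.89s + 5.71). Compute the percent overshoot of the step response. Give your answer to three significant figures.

%OS ≈ 25.9%

ω_n = √5.71 = 2.39 rad/s; ζ = 1.89/(2·2.39) = 0.395.
%OS = 100·exp(−πζ/√(1−ζ²)) = 25.9%.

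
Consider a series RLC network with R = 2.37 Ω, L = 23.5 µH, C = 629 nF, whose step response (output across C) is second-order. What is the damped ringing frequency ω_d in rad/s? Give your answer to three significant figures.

For a series RLC circuit (capacitor voltage as output), ω_n = 1/√(LC) = 1/√(23.5 µH · 629 nF) = 260000 rad/s.
ζ = (R/2)·√(C/L) = (2.37/2)·√(629 nF/23.5 µH) = 0.194.
ω_d = 260000·√(1 − 0.194²) = 255000 rad/s.

ω_d ≈ 255000 rad/s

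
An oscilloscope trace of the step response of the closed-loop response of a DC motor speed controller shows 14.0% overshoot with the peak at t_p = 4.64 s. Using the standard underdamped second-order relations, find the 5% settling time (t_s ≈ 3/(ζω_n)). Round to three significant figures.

t_s ≈ 7.08 s

The overshoot fixes ζ = −ln(OS)/√(π²+ln²(OS)) = 0.531.
From t_p = π/ω_d, ω_d = π/4.64 = 0.677 rad/s, so ω_n = ω_d/√(1−ζ²) = 0.799 rad/s.
t_s ≈ 3/(ζω_n) = 3/(0.531·0.799) = 7.08 s.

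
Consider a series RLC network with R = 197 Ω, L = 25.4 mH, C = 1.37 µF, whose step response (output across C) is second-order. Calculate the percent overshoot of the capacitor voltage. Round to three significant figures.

For a series RLC circuit (capacitor voltage as output), ω_n = 1/√(LC) = 1/√(25.4 mH · 1.37 µF) = 5360 rad/s.
ζ = (R/2)·√(C/L) = (197/2)·√(1.37 µF/25.4 mH) = 0.723.
%OS = 100·exp(−πζ/√(1−ζ²)) = 3.72%.

%OS ≈ 3.72%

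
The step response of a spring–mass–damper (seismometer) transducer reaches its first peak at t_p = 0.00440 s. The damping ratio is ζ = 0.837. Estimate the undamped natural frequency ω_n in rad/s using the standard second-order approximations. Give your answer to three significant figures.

Peak time t_p = π/ω_d, so ω_d = π/t_p = π/0.00440 = 714 rad/s.
ω_n = ω_d/√(1−ζ²) = 714/√0.299 = 1300 rad/s.

ω_n ≈ 1300 rad/s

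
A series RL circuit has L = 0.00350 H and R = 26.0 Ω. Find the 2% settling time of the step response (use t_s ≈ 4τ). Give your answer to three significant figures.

t_s ≈ 0.000538 s

τ = L/R = 0.00350/26.0 = 0.000135 s.
t_s ≈ 4τ = 0.000538 s.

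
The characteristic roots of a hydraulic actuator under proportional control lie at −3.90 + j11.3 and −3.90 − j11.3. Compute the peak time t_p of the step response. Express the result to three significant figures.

t_p ≈ 0.278 s

t_p = π/ω_d with ω_d = 11.3 (the imaginary part), so t_p = 0.278 s.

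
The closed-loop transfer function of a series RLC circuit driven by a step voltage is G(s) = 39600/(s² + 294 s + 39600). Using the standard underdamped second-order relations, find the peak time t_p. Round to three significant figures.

t_p ≈ 0.0234 s

Comparing the denominator to s² + 2ζω_n s + ω_n²: ω_n = √39600 = 199 rad/s, and 2ζω_n = 294 so ζ = 294/(2·199) = 0.739.
ω_d = ω_n√(1−ζ²) = 134 rad/s. Then t_p = π/ω_d = 0.0234 s.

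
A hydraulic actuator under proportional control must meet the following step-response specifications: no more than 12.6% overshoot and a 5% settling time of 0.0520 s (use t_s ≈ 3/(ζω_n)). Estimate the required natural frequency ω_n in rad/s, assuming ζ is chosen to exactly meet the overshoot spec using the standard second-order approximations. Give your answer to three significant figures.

Inverting the overshoot relation: ζ = |ln 0.126|/√(π² + ln²0.126) = 0.550.
Then ω_n = 3/(ζ t_s) = 3/(0.550 × 0.0520) = 105 rad/s.

ω_n ≈ 105 rad/s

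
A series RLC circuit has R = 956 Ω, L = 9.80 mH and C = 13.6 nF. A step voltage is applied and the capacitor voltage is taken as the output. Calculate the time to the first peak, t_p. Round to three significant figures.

t_p ≈ 0.0000439 s

For a series RLC circuit (capacitor voltage as output), ω_n = 1/√(LC) = 1/√(9.80 mH · 13.6 nF) = 86600 rad/s.
ζ = (R/2)·√(C/L) = (956/2)·√(13.6 nF/9.80 mH) = 0.563.
The damped frequency ω_d = ω_n√(1−ζ²) = 71600 rad/s. t_p = π/ω_d = 0.0000439 s.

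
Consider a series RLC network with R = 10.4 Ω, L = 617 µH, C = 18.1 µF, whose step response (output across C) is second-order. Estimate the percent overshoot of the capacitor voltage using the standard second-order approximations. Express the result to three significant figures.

For a series RLC circuit (capacitor voltage as output), ω_n = 1/√(LC) = 1/√(617 µH · 18.1 µF) = 9460 rad/s.
ζ = (R/2)·√(C/L) = (10.4/2)·√(18.1 µF/617 µH) = 0.891.
%OS = 100·exp(−πζ/√(1−ζ²)) = 0.213%.

%OS ≈ 0.213%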